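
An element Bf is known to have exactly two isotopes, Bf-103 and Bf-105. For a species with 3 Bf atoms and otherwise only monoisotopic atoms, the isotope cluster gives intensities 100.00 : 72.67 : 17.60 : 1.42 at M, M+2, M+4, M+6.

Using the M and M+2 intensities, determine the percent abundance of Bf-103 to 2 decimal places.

80.50%

Let p = fractional abundance of Bf-103. I(M+2)/I(M) = [C(3,1)·p^2·(1−p)] / p^3 = 3·(1−p)/p = 72.67/100.00 = 0.7267
(1−p)/p = 0.7267/3 = 0.2422  ⇒  p = 1/(1 + 0.2422) = 0.8050
Bf-103: 80.50%, Bf-105: 19.50%.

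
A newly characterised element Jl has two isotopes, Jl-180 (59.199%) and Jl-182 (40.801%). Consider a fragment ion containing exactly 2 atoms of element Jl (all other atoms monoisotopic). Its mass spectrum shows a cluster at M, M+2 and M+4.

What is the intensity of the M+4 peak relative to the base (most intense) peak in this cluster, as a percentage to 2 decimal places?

34.46%

Term probabilities: M 0.3505, M+2 0.4831, M+4 0.1665. Base peak = M+2.
P(M+2) = C(2,1) × 0.59199^1 × 0.40801^1 = 2 × 0.59199 × 0.40801 = 0.483076 (base)
P(M+4) = C(2,2) × 0.59199^0 × 0.40801^2 = 1 × 1.0000 × 0.16647216 = 0.166472
Relative intensity = 0.166472 / 0.483076 × 100 = 34.46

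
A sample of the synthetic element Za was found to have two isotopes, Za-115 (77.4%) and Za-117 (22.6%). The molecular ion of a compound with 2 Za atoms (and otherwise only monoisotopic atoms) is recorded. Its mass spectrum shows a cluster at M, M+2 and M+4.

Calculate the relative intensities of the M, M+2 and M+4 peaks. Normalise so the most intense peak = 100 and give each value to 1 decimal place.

100.0 : 58.4 : 8.5

Expanding (0.774 + 0.226)^2:
P(M) = 0.774^2 = 0.599076
P(M+2) = 2 × 0.774^1 × 0.226^1 = 0.349848
P(M+4) = 0.226^2 = 0.051076
The M peak is largest (0.599076); scaling to 100 gives 100.0 : 58.4 : 8.5.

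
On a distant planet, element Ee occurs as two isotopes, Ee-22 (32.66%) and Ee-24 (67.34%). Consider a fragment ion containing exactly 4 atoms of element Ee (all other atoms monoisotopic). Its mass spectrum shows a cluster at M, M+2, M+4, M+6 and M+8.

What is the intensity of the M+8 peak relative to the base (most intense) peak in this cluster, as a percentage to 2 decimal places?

Term probabilities: M 0.0114, M+2 0.0938, M+4 0.2902, M+6 0.3989, M+8 0.2056. Base peak = M+6.
P(M+6) = C(4,3) × 0.3266^1 × 0.6734^3 = 4 × 0.3266 × 0.30536505 = 0.398929 (base)
P(M+8) = C(4,4) × 0.3266^0 × 0.6734^4 = 1 × 1.0000 × 0.20563283 = 0.205633
Relative intensity = 0.205633 / 0.398929 × 100 = 51.55

51.55%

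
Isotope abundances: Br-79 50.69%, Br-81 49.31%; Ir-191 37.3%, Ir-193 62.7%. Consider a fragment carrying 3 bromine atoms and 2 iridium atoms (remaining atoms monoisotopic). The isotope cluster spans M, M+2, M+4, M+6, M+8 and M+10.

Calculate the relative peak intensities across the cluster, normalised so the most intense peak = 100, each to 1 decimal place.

Bromine pattern (n=3): 0.13024674 : 0.3801026 : 0.36975457 : 0.11989609
Iridium pattern (n=2): 0.139129 : 0.467742 : 0.393129
Convolve the two distributions (both contribute in 2-u steps):
  M: 0.13024674×0.139129 = 0.018121
  M+2: 0.13024674×0.467742 + 0.3801026×0.139129 = 0.113805
  M+4: 0.13024674×0.393129 + 0.3801026×0.467742 + 0.36975457×0.139129 = 0.280437
  M+6: 0.3801026×0.393129 + 0.36975457×0.467742 + 0.11989609×0.139129 = 0.339060
  M+8: 0.36975457×0.393129 + 0.11989609×0.467742 = 0.201442
  M+10: 0.11989609×0.393129 = 0.047135
Scale to base peak (0.339060) = 100: 5.3 : 33.6 : 82.7 : 100.0 : 59.4 : 13.9

5.3 : 33.6 : 82.7 : 100.0 : 59.4 : 13.9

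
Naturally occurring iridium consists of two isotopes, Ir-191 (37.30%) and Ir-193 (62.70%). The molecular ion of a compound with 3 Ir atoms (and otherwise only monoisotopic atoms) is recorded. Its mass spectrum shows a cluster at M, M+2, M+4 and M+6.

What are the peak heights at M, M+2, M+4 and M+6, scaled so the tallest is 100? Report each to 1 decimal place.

Expanding (0.3730 + 0.6270)^3:
P(M) = 0.3730^3 = 0.051895
P(M+2) = 3 × 0.3730^2 × 0.6270^1 = 0.261702
P(M+4) = 3 × 0.3730^1 × 0.6270^2 = 0.439911
P(M+6) = 0.6270^3 = 0.246492
The M+4 peak is largest (0.439911); scaling to 100 gives 11.8 : 59.5 : 100.0 : 56.0.

11.8 : 59.5 : 100.0 : 56.0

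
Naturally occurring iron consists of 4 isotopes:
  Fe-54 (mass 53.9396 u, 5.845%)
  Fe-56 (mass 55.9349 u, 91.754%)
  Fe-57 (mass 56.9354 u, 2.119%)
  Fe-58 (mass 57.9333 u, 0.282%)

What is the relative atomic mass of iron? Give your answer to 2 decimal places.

55.85 u

Average mass = Σ (abundance × isotope mass) = 0.05845 × 53.9396 + 0.91754 × 55.9349 + 0.02119 × 56.9354 + 0.00282 × 57.9333
= 3.15277 + 51.32251 + 1.20646 + 0.16337 = 55.84511 u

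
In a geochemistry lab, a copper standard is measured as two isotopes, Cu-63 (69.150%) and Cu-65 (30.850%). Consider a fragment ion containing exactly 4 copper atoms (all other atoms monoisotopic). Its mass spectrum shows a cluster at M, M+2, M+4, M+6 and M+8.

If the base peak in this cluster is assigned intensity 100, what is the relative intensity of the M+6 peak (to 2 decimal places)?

Binomial terms of (0.69150 + 0.30850)^4: M 0.2286, M+2 0.4080, M+4 0.2731, M+6 0.0812, M+8 0.0091 → M+2 is the base peak.
P(M+2) = C(4,1) × 0.69150^3 × 0.30850^1 = 4 × 0.33065611 × 0.3085 = 0.408030 (base)
P(M+6) = C(4,3) × 0.69150^1 × 0.30850^3 = 4 × 0.6915 × 0.02936064 = 0.081212
Relative intensity = 0.081212 / 0.408030 × 100 = 19.90

19.90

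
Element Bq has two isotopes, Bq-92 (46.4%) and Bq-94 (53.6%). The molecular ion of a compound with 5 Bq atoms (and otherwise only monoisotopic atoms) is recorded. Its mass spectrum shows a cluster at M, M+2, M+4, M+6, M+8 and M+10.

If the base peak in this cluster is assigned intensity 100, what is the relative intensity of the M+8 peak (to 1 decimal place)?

(0.464 + 0.536)^5 gives M 0.0215, M+2 0.1242, M+4 0.2870, M+6 0.3315, M+8 0.1915, M+10 0.0442; the largest is M+6.
P(M+6) = C(5,3) × 0.464^2 × 0.536^3 = 10 × 0.215296 × 0.15399066 = 0.331536 (base)
P(M+8) = C(5,4) × 0.464^1 × 0.536^4 = 5 × 0.4640 × 0.08253899 = 0.191490
Relative intensity = 0.191490 / 0.331536 × 100 = 57.8

57.8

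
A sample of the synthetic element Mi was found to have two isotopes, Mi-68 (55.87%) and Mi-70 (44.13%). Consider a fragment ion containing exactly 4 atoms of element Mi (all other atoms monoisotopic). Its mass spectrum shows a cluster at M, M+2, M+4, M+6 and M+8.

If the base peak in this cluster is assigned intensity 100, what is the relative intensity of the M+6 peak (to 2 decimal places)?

Term probabilities: M 0.0974, M+2 0.3078, M+4 0.3647, M+6 0.1921, M+8 0.0379. Base peak = M+4.
P(M+4) = C(4,2) × 0.5587^2 × 0.4413^2 = 6 × 0.31214569 × 0.19474569 = 0.364734 (base)
P(M+6) = C(4,3) × 0.5587^1 × 0.4413^3 = 4 × 0.5587 × 0.08594127 = 0.192062
Relative intensity = 0.192062 / 0.364734 × 100 = 52.66

52.66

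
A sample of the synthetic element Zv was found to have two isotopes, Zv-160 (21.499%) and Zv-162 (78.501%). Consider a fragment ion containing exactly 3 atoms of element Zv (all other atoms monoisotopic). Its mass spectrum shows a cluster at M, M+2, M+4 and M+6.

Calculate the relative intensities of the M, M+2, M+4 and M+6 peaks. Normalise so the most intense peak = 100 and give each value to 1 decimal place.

2.1 : 22.5 : 82.2 : 100.0

Expanding (0.21499 + 0.78501)^3:
P(M) = 0.21499^3 = 0.009937
P(M+2) = 3 × 0.21499^2 × 0.78501^1 = 0.108851
P(M+4) = 3 × 0.21499^1 × 0.78501^2 = 0.397457
P(M+6) = 0.78501^3 = 0.483755
The M+6 peak is largest (0.483755); scaling to 100 gives 2.1 : 22.5 : 82.2 : 100.0.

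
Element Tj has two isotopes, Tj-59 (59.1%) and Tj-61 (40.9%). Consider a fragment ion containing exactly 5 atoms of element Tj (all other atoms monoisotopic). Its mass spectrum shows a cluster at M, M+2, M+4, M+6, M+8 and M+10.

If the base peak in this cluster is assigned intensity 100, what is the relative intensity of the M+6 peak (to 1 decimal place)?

Binomial terms of (0.591 + 0.409)^5: M 0.0721, M+2 0.2495, M+4 0.3453, M+6 0.2390, M+8 0.0827, M+10 0.0114 → M+4 is the base peak.
P(M+4) = C(5,2) × 0.591^3 × 0.409^2 = 10 × 0.20642507 × 0.167281 = 0.345310 (base)
P(M+6) = C(5,3) × 0.591^2 × 0.409^3 = 10 × 0.349281 × 0.06841793 = 0.238971
Relative intensity = 0.238971 / 0.345310 × 100 = 69.2

69.2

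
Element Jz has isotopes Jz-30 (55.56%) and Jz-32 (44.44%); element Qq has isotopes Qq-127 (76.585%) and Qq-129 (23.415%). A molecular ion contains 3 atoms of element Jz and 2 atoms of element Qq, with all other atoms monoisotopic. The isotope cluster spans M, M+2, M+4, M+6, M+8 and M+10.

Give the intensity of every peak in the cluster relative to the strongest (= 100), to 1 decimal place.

28.7 : 86.5 : 100.0 : 54.9 : 14.1 : 1.4

Element Jz pattern (n=3): 0.17150892 : 0.41154732 : 0.3291786 : 0.08776516
Element Qq pattern (n=2): 0.58652622 : 0.35864756 : 0.05482622
Convolve the two distributions (both contribute in 2-u steps):
  M: 0.17150892×0.58652622 = 0.100594
  M+2: 0.17150892×0.35864756 + 0.41154732×0.58652622 = 0.302895
  M+4: 0.17150892×0.05482622 + 0.41154732×0.35864756 + 0.3291786×0.58652622 = 0.350076
  M+6: 0.41154732×0.05482622 + 0.3291786×0.35864756 + 0.08776516×0.58652622 = 0.192099
  M+8: 0.3291786×0.05482622 + 0.08776516×0.35864756 = 0.049524
  M+10: 0.08776516×0.05482622 = 0.004812
Scale to base peak (0.350076) = 100: 28.7 : 86.5 : 100.0 : 54.9 : 14.1 : 1.4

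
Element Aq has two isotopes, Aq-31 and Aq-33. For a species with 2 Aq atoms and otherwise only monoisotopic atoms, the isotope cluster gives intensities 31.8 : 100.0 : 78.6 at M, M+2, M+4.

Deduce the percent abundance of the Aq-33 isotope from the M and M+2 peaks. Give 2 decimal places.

61.12%

If p is the fraction of Aq that is Aq-31, then I(M+2)/I(M) = [C(2,1)·p^1·(1−p)] / p^2 = 2·(1−p)/p = 100.0/31.8 = 3.1447
(1−p)/p = 3.1447/2 = 1.5723  ⇒  p = 1/(1 + 1.5723) = 0.3888
Aq-31: 38.88%, Aq-33: 61.12%.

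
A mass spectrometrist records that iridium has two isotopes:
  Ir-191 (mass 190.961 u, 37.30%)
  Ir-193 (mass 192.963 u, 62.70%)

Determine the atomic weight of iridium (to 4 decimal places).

Weight each isotope mass by its fractional abundance: 0.3730 × 190.961 + 0.6270 × 192.963
= 71.22845 + 120.98780 = 192.21625 u

192.2163 u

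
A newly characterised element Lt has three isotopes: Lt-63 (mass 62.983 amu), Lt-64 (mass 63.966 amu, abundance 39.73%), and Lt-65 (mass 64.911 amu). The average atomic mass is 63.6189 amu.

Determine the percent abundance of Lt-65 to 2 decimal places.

12.73%

Let x and y be the fractions of Lt-63 and Lt-65. Then x + y = 1 − 0.3973 = 0.6027 and 62.983x + 64.911y = 63.6189 − 0.3973×63.966 = 38.2052082.
Substituting: 62.983x + 64.911(0.6027 − x) = 38.2052082
(62.983 − 64.911)x = -0.9166515  ⇒  x = 0.47544, y = 0.12726
Lt-63: 47.54%, Lt-65: 12.73%.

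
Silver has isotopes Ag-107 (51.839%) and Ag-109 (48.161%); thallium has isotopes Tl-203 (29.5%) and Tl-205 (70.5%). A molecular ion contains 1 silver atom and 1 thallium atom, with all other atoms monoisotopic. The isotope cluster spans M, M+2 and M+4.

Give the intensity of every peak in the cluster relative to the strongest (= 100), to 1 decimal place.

30.1 : 100.0 : 66.9

Silver pattern (n=1): 0.51839 : 0.48161
Thallium pattern (n=1): 0.2950 : 0.7050
Convolve the two distributions (both contribute in 2-u steps):
  M: 0.51839×0.2950 = 0.152925
  M+2: 0.51839×0.7050 + 0.48161×0.2950 = 0.507540
  M+4: 0.48161×0.7050 = 0.339535
Scale to base peak (0.507540) = 100: 30.1 : 100.0 : 66.9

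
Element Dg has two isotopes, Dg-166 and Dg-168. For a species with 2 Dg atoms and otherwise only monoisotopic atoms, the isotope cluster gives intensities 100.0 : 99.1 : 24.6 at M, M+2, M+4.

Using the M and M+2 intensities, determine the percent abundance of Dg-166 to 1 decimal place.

If p is the fraction of Dg that is Dg-166, then I(M+2)/I(M) = [C(2,1)·p^1·(1−p)] / p^2 = 2·(1−p)/p = 99.1/100.0 = 0.9910
(1−p)/p = 0.9910/2 = 0.4955  ⇒  p = 1/(1 + 0.4955) = 0.6687
Dg-166: 66.9%, Dg-168: 33.1%.

66.9%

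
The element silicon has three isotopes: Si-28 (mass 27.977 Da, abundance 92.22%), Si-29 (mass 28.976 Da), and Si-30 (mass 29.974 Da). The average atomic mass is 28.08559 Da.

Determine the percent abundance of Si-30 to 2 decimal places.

3.09%

The remaining 7.78% is split between Si-29 (fraction x) and Si-30 (fraction 0.0778 − x).
Substituting: 28.976x + 29.974(0.0778 − x) = 2.2852006
(28.976 − 29.974)x = -0.0467766  ⇒  x = 0.04687, y = 0.03093
Si-29: 4.69%, Si-30: 3.09%.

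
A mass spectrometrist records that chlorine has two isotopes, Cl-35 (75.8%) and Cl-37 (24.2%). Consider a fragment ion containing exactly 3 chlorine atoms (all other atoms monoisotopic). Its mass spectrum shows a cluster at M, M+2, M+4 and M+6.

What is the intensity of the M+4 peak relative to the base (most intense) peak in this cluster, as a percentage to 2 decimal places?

Term probabilities: M 0.4355, M+2 0.4171, M+4 0.1332, M+6 0.0142. Base peak = M.
P(M) = C(3,0) × 0.758^3 × 0.242^0 = 1 × 0.43551951 × 1.0000 = 0.435520 (base)
P(M+4) = C(3,2) × 0.758^1 × 0.242^2 = 3 × 0.7580 × 0.058564 = 0.133175
Relative intensity = 0.133175 / 0.435520 × 100 = 30.58

30.58%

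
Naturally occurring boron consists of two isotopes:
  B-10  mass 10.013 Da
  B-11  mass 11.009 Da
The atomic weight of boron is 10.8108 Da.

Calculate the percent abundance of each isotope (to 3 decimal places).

B-10: 19.900%, B-11: 80.100%

Writing the weighted mean with unknown fraction x of B-10:
10.013·x + 11.009·(1 − x) = 10.8108
(10.013 − 11.009)·x = 10.8108 − 11.009
x = -0.1982 / -0.996 = 0.19900 → 19.900% B-10, 80.100% B-11.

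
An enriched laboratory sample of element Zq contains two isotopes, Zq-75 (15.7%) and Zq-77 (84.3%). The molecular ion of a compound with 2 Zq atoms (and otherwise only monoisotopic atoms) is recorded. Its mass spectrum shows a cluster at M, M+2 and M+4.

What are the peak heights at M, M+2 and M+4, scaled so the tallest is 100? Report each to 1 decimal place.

Expanding (0.157 + 0.843)^2:
P(M) = 0.157^2 = 0.024649
P(M+2) = 2 × 0.157^1 × 0.843^1 = 0.264702
P(M+4) = 0.843^2 = 0.710649
The M+4 peak is largest (0.710649); scaling to 100 gives 3.5 : 37.2 : 100.0.

3.5 : 37.2 : 100.0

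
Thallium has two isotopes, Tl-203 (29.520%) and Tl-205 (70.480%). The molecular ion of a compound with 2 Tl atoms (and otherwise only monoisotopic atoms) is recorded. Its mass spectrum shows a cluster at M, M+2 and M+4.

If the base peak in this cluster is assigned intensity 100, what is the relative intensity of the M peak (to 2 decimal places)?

17.54

Term probabilities: M 0.0871, M+2 0.4161, M+4 0.4967. Base peak = M+4.
P(M+4) = C(2,2) × 0.29520^0 × 0.70480^2 = 1 × 1.0000 × 0.49674304 = 0.496743 (base)
P(M) = C(2,0) × 0.29520^2 × 0.70480^0 = 1 × 0.08714304 × 1.0000 = 0.087143
Relative intensity = 0.087143 / 0.496743 × 100 = 17.54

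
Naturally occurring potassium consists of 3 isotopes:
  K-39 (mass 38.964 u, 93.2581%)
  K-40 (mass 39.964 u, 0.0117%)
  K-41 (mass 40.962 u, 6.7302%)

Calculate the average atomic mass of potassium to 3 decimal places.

Average mass = Σ (abundance × isotope mass) = 0.932581 × 38.964 + 0.000117 × 39.964 + 0.067302 × 40.962
= 36.3371 + 0.0047 + 2.7568 = 39.0986 u

39.099 u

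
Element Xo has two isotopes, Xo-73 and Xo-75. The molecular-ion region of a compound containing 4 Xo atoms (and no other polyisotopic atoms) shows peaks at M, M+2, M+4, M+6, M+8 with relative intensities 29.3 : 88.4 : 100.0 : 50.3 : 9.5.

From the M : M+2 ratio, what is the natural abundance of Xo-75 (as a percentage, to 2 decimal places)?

43.00%

Let p = fractional abundance of Xo-73. I(M+2)/I(M) = [C(4,1)·p^3·(1−p)] / p^4 = 4·(1−p)/p = 88.4/29.3 = 3.0171
(1−p)/p = 3.0171/4 = 0.7543  ⇒  p = 1/(1 + 0.7543) = 0.5700
Xo-73: 57.00%, Xo-75: 43.00%.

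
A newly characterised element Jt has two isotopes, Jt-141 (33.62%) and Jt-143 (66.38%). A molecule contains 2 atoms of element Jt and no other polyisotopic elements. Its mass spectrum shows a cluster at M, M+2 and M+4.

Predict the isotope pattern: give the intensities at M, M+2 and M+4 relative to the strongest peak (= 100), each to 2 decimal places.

25.32 : 100.00 : 98.72

Expanding (0.3362 + 0.6638)^2:
P(M) = 0.3362^2 = 0.113030
P(M+2) = 2 × 0.3362^1 × 0.6638^1 = 0.446339
P(M+4) = 0.6638^2 = 0.440630
The M+2 peak is largest (0.446339); scaling to 100 gives 25.32 : 100.00 : 98.72.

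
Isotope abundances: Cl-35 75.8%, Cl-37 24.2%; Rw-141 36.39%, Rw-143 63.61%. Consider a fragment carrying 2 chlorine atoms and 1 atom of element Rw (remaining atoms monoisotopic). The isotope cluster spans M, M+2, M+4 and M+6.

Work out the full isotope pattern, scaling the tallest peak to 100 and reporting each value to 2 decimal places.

Chlorine pattern (n=2): 0.574564 : 0.366872 : 0.058564
Element Rw pattern (n=1): 0.3639 : 0.6361
Convolve the two distributions (both contribute in 2-u steps):
  M: 0.574564×0.3639 = 0.209084
  M+2: 0.574564×0.6361 + 0.366872×0.3639 = 0.498985
  M+4: 0.366872×0.6361 + 0.058564×0.3639 = 0.254679
  M+6: 0.058564×0.6361 = 0.037253
Scale to base peak (0.498985) = 100: 41.90 : 100.00 : 51.04 : 7.47

41.90 : 100.00 : 51.04 : 7.47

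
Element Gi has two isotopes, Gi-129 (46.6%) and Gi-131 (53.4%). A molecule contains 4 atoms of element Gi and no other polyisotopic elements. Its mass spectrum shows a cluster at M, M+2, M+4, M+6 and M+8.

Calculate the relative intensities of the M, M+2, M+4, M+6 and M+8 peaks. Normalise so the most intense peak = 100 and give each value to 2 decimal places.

The 4 Gi atoms are independent, so intensities follow the terms of (0.466 + 0.534)^4.
P(M) = 0.466^4 = 0.047157
P(M+2) = 4 × 0.466^3 × 0.534^1 = 0.216152
P(M+4) = 6 × 0.466^2 × 0.534^2 = 0.371540
P(M+6) = 4 × 0.466^1 × 0.534^3 = 0.283837
P(M+8) = 0.534^4 = 0.081314
The M+4 peak is largest (0.371540); scaling to 100 gives 12.69 : 58.18 : 100.00 : 76.39 : 21.89.

12.69 : 58.18 : 100.00 : 76.39 : 21.89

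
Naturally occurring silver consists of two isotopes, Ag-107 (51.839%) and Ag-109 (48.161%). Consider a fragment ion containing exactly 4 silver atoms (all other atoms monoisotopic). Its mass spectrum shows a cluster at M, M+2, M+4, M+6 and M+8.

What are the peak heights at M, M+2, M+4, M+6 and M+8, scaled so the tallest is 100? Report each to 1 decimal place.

Expanding (0.51839 + 0.48161)^4:
P(M) = 0.51839^4 = 0.072215
P(M+2) = 4 × 0.51839^3 × 0.48161^1 = 0.268365
P(M+4) = 6 × 0.51839^2 × 0.48161^2 = 0.373986
P(M+6) = 4 × 0.51839^1 × 0.48161^3 = 0.231634
P(M+8) = 0.48161^4 = 0.053800
The M+4 peak is largest (0.373986); scaling to 100 gives 19.3 : 71.8 : 100.0 : 61.9 : 14.4.

19.3 : 71.8 : 100.0 : 61.9 : 14.4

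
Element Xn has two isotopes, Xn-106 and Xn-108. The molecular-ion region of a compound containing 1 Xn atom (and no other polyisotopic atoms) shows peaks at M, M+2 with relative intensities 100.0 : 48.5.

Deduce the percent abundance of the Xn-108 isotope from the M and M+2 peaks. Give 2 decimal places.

If p is the fraction of Xn that is Xn-106, then I(M+2)/I(M) = [C(1,1)·p^0·(1−p)] / p^1 = 1·(1−p)/p = 48.5/100.0 = 0.4850
(1−p)/p = 0.4850/1 = 0.4850  ⇒  p = 1/(1 + 0.4850) = 0.6734
Xn-106: 67.34%, Xn-108: 32.66%.

32.66%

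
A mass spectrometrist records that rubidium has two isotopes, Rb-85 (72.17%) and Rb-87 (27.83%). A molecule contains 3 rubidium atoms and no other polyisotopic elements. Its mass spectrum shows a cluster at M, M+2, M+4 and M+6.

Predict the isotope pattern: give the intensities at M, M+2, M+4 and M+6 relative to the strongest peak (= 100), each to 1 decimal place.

86.4 : 100.0 : 38.6 : 5.0

Each Rb atom is independently Rb-85 (p = 0.7217) or Rb-87 (q = 0.2783); the cluster is the binomial expansion (p + q)^3.
P(M) = 0.7217^3 = 0.375898
P(M+2) = 3 × 0.7217^2 × 0.2783^1 = 0.434858
P(M+4) = 3 × 0.7217^1 × 0.2783^2 = 0.167689
P(M+6) = 0.2783^3 = 0.021555
The M+2 peak is largest (0.434858); scaling to 100 gives 86.4 : 100.0 : 38.6 : 5.0.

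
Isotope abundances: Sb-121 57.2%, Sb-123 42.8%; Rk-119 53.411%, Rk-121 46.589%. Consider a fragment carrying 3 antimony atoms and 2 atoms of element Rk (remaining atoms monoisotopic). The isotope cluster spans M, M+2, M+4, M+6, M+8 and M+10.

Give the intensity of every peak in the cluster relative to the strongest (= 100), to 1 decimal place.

Antimony pattern (n=3): 0.18714925 : 0.42010426 : 0.31434374 : 0.07840275
Element Rk pattern (n=2): 0.28527349 : 0.49767302 : 0.21705349
Convolve the two distributions (both contribute in 2-u steps):
  M: 0.18714925×0.28527349 = 0.053389
  M+2: 0.18714925×0.49767302 + 0.42010426×0.28527349 = 0.212984
  M+4: 0.18714925×0.21705349 + 0.42010426×0.49767302 + 0.31434374×0.28527349 = 0.339370
  M+6: 0.42010426×0.21705349 + 0.31434374×0.49767302 + 0.07840275×0.28527349 = 0.269992
  M+8: 0.31434374×0.21705349 + 0.07840275×0.49767302 = 0.107248
  M+10: 0.07840275×0.21705349 = 0.017018
Scale to base peak (0.339370) = 100: 15.7 : 62.8 : 100.0 : 79.6 : 31.6 : 5.0

15.7 : 62.8 : 100.0 : 79.6 : 31.6 : 5.0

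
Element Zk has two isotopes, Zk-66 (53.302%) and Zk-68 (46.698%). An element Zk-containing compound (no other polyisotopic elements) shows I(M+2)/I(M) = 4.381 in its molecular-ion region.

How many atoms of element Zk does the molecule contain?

The M+2/M ratio from n Zk atoms is n · q/p = n · 0.46698/0.53302.
n = 4.381 × 0.53302/0.46698 = 5.00 ≈ 5

5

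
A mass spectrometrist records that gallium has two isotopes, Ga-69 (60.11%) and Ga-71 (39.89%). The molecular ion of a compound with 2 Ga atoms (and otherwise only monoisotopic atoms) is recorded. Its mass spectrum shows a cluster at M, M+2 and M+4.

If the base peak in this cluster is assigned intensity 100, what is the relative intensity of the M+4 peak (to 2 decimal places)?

33.18

Term probabilities: M 0.3613, M+2 0.4796, M+4 0.1591. Base peak = M+2.
P(M+2) = C(2,1) × 0.6011^1 × 0.3989^1 = 2 × 0.6011 × 0.3989 = 0.479558 (base)
P(M+4) = C(2,2) × 0.6011^0 × 0.3989^2 = 1 × 1.0000 × 0.15912121 = 0.159121
Relative intensity = 0.159121 / 0.479558 × 100 = 33.18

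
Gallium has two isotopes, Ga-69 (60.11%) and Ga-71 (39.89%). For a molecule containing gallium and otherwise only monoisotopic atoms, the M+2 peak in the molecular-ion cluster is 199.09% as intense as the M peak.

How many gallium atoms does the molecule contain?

3

The M+2/M ratio from n Ga atoms is n · q/p = n · 0.3989/0.6011.
n = 1.9909 × 0.6011/0.3989 = 3.00 ≈ 3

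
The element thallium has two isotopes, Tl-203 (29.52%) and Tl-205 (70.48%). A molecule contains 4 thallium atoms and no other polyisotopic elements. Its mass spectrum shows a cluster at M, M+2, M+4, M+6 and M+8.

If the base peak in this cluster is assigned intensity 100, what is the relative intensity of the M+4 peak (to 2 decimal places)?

62.83

Binomial terms of (0.2952 + 0.7048)^4: M 0.0076, M+2 0.0725, M+4 0.2597, M+6 0.4134, M+8 0.2468 → M+6 is the base peak.
P(M+6) = C(4,3) × 0.2952^1 × 0.7048^3 = 4 × 0.2952 × 0.35010449 = 0.413403 (base)
P(M+4) = C(4,2) × 0.2952^2 × 0.7048^2 = 6 × 0.08714304 × 0.49674304 = 0.259726
Relative intensity = 0.259726 / 0.413403 × 100 = 62.83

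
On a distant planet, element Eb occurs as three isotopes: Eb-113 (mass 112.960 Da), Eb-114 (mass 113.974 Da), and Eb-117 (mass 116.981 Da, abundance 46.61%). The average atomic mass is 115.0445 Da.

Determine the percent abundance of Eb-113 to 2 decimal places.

32.65%

The remaining 53.39% is split between Eb-113 (fraction x) and Eb-114 (fraction 0.5339 − x).
Substituting: 112.960x + 113.974(0.5339 − x) = 60.5196559
(112.960 − 113.974)x = -0.3310627  ⇒  x = 0.32649, y = 0.20741
Eb-113: 32.65%, Eb-114: 20.74%.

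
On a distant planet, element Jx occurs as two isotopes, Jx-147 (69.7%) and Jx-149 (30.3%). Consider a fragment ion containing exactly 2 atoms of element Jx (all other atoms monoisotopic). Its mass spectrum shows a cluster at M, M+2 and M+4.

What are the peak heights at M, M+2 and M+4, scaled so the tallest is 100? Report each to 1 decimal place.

100.0 : 86.9 : 18.9

Each Jx atom is independently Jx-147 (p = 0.697) or Jx-149 (q = 0.303); the cluster is the binomial expansion (p + q)^2.
P(M) = 0.697^2 = 0.485809
P(M+2) = 2 × 0.697^1 × 0.303^1 = 0.422382
P(M+4) = 0.303^2 = 0.091809
The M peak is largest (0.485809); scaling to 100 gives 100.0 : 86.9 : 18.9.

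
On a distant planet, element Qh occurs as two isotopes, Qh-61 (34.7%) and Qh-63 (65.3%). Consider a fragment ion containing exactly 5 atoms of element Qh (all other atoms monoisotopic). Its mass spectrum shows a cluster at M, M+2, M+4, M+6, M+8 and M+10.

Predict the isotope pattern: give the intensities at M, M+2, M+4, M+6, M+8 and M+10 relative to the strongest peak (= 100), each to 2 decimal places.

The 5 Qh atoms are independent, so intensities follow the terms of (0.347 + 0.653)^5.
P(M) = 0.347^5 = 0.005031
P(M+2) = 5 × 0.347^4 × 0.653^1 = 0.047337
P(M+4) = 10 × 0.347^3 × 0.653^2 = 0.178162
P(M+6) = 10 × 0.347^2 × 0.653^3 = 0.335273
P(M+8) = 5 × 0.347^1 × 0.653^4 = 0.315466
P(M+10) = 0.653^5 = 0.118731
The M+6 peak is largest (0.335273); scaling to 100 gives 1.50 : 14.12 : 53.14 : 100.00 : 94.09 : 35.41.

1.50 : 14.12 : 53.14 : 100.00 : 94.09 : 35.41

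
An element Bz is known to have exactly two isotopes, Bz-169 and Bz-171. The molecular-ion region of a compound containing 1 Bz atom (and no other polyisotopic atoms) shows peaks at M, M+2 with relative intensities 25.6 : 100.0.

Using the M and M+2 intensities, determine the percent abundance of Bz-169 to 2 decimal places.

Let p = fractional abundance of Bz-169. I(M+2)/I(M) = [C(1,1)·p^0·(1−p)] / p^1 = 1·(1−p)/p = 100.0/25.6 = 3.9062
(1−p)/p = 3.9062/1 = 3.9062  ⇒  p = 1/(1 + 3.9062) = 0.2038
Bz-169: 20.38%, Bz-171: 79.62%.

20.38%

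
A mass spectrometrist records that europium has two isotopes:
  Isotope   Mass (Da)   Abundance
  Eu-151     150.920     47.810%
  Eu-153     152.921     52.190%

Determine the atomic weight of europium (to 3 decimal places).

Weight each isotope mass by its fractional abundance: 0.47810 × 150.920 + 0.52190 × 152.921
= 72.1549 + 79.8095 = 151.9644 Da

151.964 Da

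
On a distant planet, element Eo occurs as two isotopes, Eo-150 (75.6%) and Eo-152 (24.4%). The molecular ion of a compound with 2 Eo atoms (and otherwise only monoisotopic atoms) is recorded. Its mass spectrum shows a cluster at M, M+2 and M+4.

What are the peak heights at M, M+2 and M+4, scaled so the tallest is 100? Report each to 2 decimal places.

100.00 : 64.55 : 10.42

Expanding (0.756 + 0.244)^2:
P(M) = 0.756^2 = 0.571536
P(M+2) = 2 × 0.756^1 × 0.244^1 = 0.368928
P(M+4) = 0.244^2 = 0.059536
The M peak is largest (0.571536); scaling to 100 gives 100.00 : 64.55 : 10.42.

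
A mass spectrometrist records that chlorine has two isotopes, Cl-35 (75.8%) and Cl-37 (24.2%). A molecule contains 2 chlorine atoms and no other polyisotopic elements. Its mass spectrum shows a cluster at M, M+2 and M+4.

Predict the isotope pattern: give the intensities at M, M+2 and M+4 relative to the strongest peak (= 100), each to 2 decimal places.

100.00 : 63.85 : 10.19

The 2 Cl atoms are independent, so intensities follow the terms of (0.758 + 0.242)^2.
P(M) = 0.758^2 = 0.574564
P(M+2) = 2 × 0.758^1 × 0.242^1 = 0.366872
P(M+4) = 0.242^2 = 0.058564
The M peak is largest (0.574564); scaling to 100 gives 100.00 : 63.85 : 10.19.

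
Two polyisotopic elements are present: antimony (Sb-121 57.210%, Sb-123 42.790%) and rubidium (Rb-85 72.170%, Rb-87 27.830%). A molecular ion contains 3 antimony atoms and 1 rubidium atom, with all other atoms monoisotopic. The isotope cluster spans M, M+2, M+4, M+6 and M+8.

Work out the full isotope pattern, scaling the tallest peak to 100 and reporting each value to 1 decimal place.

Antimony pattern (n=3): 0.18724742 : 0.42015297 : 0.3142518 : 0.07834781
Rubidium pattern (n=1): 0.7217 : 0.2783
Convolve the two distributions (both contribute in 2-u steps):
  M: 0.18724742×0.7217 = 0.135136
  M+2: 0.18724742×0.2783 + 0.42015297×0.7217 = 0.355335
  M+4: 0.42015297×0.2783 + 0.3142518×0.7217 = 0.343724
  M+6: 0.3142518×0.2783 + 0.07834781×0.7217 = 0.144000
  M+8: 0.07834781×0.2783 = 0.021804
Scale to base peak (0.355335) = 100: 38.0 : 100.0 : 96.7 : 40.5 : 6.1

38.0 : 100.0 : 96.7 : 40.5 : 6.1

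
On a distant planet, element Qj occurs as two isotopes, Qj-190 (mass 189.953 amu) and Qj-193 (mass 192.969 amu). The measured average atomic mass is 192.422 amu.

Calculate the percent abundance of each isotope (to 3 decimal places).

With x = fraction of Qj-190 (so Qj-193 is 1 − x):
189.953·x + 192.969·(1 − x) = 192.422
(189.953 − 192.969)·x = 192.422 − 192.969
x = -0.547 / -3.016 = 0.18137 → 18.137% Qj-190, 81.863% Qj-193.

Qj-190: 18.137%, Qj-193: 81.863%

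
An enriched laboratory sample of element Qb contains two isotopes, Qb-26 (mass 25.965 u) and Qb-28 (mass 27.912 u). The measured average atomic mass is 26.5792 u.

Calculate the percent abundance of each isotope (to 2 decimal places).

Let x be the fractional abundance of Qb-26; then Qb-28 has abundance 1 − x.
25.965·x + 27.912·(1 − x) = 26.5792
(25.965 − 27.912)·x = 26.5792 − 27.912
x = -1.3328 / -1.947 = 0.68454 → 68.45% Qb-26, 31.55% Qb-28.

Qb-26: 68.45%, Qb-28: 31.55%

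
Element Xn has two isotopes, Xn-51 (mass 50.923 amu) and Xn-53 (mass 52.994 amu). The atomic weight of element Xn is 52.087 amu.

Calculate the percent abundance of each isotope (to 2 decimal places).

With x = fraction of Xn-51 (so Xn-53 is 1 − x):
50.923·x + 52.994·(1 − x) = 52.087
(50.923 − 52.994)·x = 52.087 − 52.994
x = -0.907 / -2.071 = 0.43795 → 43.80% Xn-51, 56.20% Xn-53.

Xn-51: 43.80%, Xn-53: 56.20%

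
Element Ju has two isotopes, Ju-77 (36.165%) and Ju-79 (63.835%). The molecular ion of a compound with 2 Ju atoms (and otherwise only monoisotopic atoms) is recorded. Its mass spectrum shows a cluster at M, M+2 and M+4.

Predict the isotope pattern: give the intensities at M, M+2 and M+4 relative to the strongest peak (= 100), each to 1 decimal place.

The 2 Ju atoms are independent, so intensities follow the terms of (0.36165 + 0.63835)^2.
P(M) = 0.36165^2 = 0.130791
P(M+2) = 2 × 0.36165^1 × 0.63835^1 = 0.461719
P(M+4) = 0.63835^2 = 0.407491
The M+2 peak is largest (0.461719); scaling to 100 gives 28.3 : 100.0 : 88.3.

28.3 : 100.0 : 88.3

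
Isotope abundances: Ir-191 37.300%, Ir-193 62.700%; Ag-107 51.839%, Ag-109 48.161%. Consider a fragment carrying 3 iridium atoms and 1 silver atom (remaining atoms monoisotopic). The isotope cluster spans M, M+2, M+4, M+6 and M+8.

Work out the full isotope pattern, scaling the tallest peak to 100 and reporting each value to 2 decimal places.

Iridium pattern (n=3): 0.05189512 : 0.26170165 : 0.43991135 : 0.24649188
Silver pattern (n=1): 0.51839 : 0.48161
Convolve the two distributions (both contribute in 2-u steps):
  M: 0.05189512×0.51839 = 0.026902
  M+2: 0.05189512×0.48161 + 0.26170165×0.51839 = 0.160657
  M+4: 0.26170165×0.48161 + 0.43991135×0.51839 = 0.354084
  M+6: 0.43991135×0.48161 + 0.24649188×0.51839 = 0.339645
  M+8: 0.24649188×0.48161 = 0.118713
Scale to base peak (0.354084) = 100: 7.60 : 45.37 : 100.00 : 95.92 : 33.53

7.60 : 45.37 : 100.00 : 95.92 : 33.53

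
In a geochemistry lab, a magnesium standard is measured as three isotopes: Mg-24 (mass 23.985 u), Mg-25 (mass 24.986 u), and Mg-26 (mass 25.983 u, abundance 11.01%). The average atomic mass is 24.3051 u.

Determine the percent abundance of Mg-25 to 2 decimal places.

Let x and y be the fractions of Mg-24 and Mg-25. Then x + y = 1 − 0.1101 = 0.8899 and 23.985x + 24.986y = 24.3051 − 0.1101×25.983 = 21.4443717.
Substituting: 23.985x + 24.986(0.8899 − x) = 21.4443717
(23.985 − 24.986)x = -0.7906697  ⇒  x = 0.78988, y = 0.10002
Mg-24: 78.99%, Mg-25: 10.00%.

10.00%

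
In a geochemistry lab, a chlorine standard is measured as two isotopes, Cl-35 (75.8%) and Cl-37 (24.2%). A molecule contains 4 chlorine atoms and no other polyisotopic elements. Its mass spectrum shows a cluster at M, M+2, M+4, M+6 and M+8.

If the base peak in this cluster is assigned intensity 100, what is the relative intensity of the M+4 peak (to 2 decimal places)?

(0.758 + 0.242)^4 gives M 0.3301, M+2 0.4216, M+4 0.2019, M+6 0.0430, M+8 0.0034; the largest is M+2.
P(M+2) = C(4,1) × 0.758^3 × 0.242^1 = 4 × 0.43551951 × 0.2420 = 0.421583 (base)
P(M+4) = C(4,2) × 0.758^2 × 0.242^2 = 6 × 0.574564 × 0.058564 = 0.201893
Relative intensity = 0.201893 / 0.421583 × 100 = 47.89

47.89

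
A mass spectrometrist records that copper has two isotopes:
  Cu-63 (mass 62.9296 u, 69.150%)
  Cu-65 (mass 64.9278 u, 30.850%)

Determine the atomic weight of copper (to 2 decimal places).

63.55 u

Weight each isotope mass by its fractional abundance: 0.69150 × 62.9296 + 0.30850 × 64.9278
= 43.51582 + 20.03023 = 63.54605 u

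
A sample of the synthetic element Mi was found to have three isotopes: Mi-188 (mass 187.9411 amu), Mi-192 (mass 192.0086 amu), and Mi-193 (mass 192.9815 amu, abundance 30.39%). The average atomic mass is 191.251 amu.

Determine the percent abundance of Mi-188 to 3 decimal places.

25.895%

The remaining 69.61% is split between Mi-188 (fraction x) and Mi-192 (fraction 0.6961 − x).
Substituting: 187.9411x + 192.0086(0.6961 − x) = 132.60392215
(187.9411 − 192.0086)x = -1.05326431  ⇒  x = 0.25895, y = 0.43715
Mi-188: 25.895%, Mi-192: 43.715%.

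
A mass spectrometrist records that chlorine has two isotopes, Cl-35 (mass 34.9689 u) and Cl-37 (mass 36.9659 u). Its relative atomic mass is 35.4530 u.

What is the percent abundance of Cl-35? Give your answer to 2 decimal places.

Let x be the fractional abundance of Cl-35; then Cl-37 has abundance 1 − x.
34.9689·x + 36.9659·(1 − x) = 35.4530
(34.9689 − 36.9659)·x = 35.4530 − 36.9659
x = -1.5129 / -1.9970 = 0.75759 → 75.76% Cl-35, 24.24% Cl-37.

75.76%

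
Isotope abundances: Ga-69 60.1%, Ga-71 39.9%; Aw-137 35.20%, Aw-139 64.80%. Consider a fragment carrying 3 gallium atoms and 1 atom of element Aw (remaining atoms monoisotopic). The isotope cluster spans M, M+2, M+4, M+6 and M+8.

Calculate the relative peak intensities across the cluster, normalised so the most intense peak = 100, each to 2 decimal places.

20.05 : 76.82 : 100.00 : 54.66 : 10.80

Gallium pattern (n=3): 0.2170818 : 0.4323576 : 0.2870394 : 0.0635212
Element Aw pattern (n=1): 0.3520 : 0.6480
Convolve the two distributions (both contribute in 2-u steps):
  M: 0.2170818×0.3520 = 0.076413
  M+2: 0.2170818×0.6480 + 0.4323576×0.3520 = 0.292859
  M+4: 0.4323576×0.6480 + 0.2870394×0.3520 = 0.381206
  M+6: 0.2870394×0.6480 + 0.0635212×0.3520 = 0.208361
  M+8: 0.0635212×0.6480 = 0.041162
Scale to base peak (0.381206) = 100: 20.05 : 76.82 : 100.00 : 54.66 : 10.80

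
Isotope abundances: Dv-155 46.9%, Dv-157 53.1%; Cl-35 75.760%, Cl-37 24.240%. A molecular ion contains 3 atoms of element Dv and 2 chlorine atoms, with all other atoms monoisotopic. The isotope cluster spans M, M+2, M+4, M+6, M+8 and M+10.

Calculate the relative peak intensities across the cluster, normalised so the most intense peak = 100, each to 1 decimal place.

16.3 : 65.9 : 100.0 : 69.6 : 21.6 : 2.4

Element Dv pattern (n=3): 0.10316171 : 0.35039787 : 0.39671913 : 0.14972129
Chlorine pattern (n=2): 0.57395776 : 0.36728448 : 0.05875776
Convolve the two distributions (both contribute in 2-u steps):
  M: 0.10316171×0.57395776 = 0.059210
  M+2: 0.10316171×0.36728448 + 0.35039787×0.57395776 = 0.239003
  M+4: 0.10316171×0.05875776 + 0.35039787×0.36728448 + 0.39671913×0.57395776 = 0.362457
  M+6: 0.35039787×0.05875776 + 0.39671913×0.36728448 + 0.14972129×0.57395776 = 0.252231
  M+8: 0.39671913×0.05875776 + 0.14972129×0.36728448 = 0.078301
  M+10: 0.14972129×0.05875776 = 0.008797
Scale to base peak (0.362457) = 100: 16.3 : 65.9 : 100.0 : 69.6 : 21.6 : 2.4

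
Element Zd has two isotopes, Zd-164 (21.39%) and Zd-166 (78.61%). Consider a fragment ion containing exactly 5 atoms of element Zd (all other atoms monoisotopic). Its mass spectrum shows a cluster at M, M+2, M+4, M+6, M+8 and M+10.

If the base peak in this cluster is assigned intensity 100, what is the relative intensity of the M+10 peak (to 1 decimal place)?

(0.2139 + 0.7861)^5 gives M 0.0004, M+2 0.0082, M+4 0.0605, M+6 0.2223, M+8 0.4084, M+10 0.3002; the largest is M+8.
P(M+8) = C(5,4) × 0.2139^1 × 0.7861^4 = 5 × 0.2139 × 0.38186617 = 0.408406 (base)
P(M+10) = C(5,5) × 0.2139^0 × 0.7861^5 = 1 × 1.0000 × 0.300185 = 0.300185
Relative intensity = 0.300185 / 0.408406 × 100 = 73.5

73.5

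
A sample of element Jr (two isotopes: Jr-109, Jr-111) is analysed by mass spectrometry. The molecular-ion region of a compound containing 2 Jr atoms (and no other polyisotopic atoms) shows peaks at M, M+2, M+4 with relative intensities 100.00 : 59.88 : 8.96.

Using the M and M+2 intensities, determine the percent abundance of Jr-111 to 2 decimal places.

Write p for the Jr-109 fraction. I(M+2)/I(M) = [C(2,1)·p^1·(1−p)] / p^2 = 2·(1−p)/p = 59.88/100.00 = 0.5988
(1−p)/p = 0.5988/2 = 0.2994  ⇒  p = 1/(1 + 0.2994) = 0.7696
Jr-109: 76.96%, Jr-111: 23.04%.

23.04%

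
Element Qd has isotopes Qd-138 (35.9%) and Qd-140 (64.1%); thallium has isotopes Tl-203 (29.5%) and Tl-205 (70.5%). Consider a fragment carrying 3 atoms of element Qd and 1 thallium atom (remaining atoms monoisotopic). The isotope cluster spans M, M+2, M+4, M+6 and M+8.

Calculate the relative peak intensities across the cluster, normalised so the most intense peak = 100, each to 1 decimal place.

3.5 : 27.1 : 78.3 : 100.0 : 47.7

Element Qd pattern (n=3): 0.04626828 : 0.24783816 : 0.44251884 : 0.26337472
Thallium pattern (n=1): 0.2950 : 0.7050
Convolve the two distributions (both contribute in 2-u steps):
  M: 0.04626828×0.2950 = 0.013649
  M+2: 0.04626828×0.7050 + 0.24783816×0.2950 = 0.105731
  M+4: 0.24783816×0.7050 + 0.44251884×0.2950 = 0.305269
  M+6: 0.44251884×0.7050 + 0.26337472×0.2950 = 0.389671
  M+8: 0.26337472×0.7050 = 0.185679
Scale to base peak (0.389671) = 100: 3.5 : 27.1 : 78.3 : 100.0 : 47.7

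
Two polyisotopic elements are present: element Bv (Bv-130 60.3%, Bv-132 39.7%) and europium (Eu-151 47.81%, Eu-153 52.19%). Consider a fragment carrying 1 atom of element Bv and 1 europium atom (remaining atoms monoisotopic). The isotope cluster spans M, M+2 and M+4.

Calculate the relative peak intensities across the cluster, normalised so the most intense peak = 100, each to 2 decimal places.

Element Bv pattern (n=1): 0.6030 : 0.3970
Europium pattern (n=1): 0.4781 : 0.5219
Convolve the two distributions (both contribute in 2-u steps):
  M: 0.6030×0.4781 = 0.288294
  M+2: 0.6030×0.5219 + 0.3970×0.4781 = 0.504511
  M+4: 0.3970×0.5219 = 0.207194
Scale to base peak (0.504511) = 100: 57.14 : 100.00 : 41.07

57.14 : 100.00 : 41.07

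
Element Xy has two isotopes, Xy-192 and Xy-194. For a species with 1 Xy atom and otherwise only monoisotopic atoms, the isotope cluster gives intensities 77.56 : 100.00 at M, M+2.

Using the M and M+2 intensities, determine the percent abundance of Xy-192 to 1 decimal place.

43.7%

Let p = fractional abundance of Xy-192. I(M+2)/I(M) = [C(1,1)·p^0·(1−p)] / p^1 = 1·(1−p)/p = 100.00/77.56 = 1.2893
(1−p)/p = 1.2893/1 = 1.2893  ⇒  p = 1/(1 + 1.2893) = 0.4368
Xy-192: 43.7%, Xy-194: 56.3%.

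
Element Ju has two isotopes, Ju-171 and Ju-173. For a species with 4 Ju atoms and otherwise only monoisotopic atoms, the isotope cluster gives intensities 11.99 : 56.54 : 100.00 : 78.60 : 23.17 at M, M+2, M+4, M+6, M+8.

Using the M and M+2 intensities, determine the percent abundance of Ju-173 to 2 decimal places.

Let p = fractional abundance of Ju-171. I(M+2)/I(M) = [C(4,1)·p^3·(1−p)] / p^4 = 4·(1−p)/p = 56.54/11.99 = 4.7156
(1−p)/p = 4.7156/4 = 1.1789  ⇒  p = 1/(1 + 1.1789) = 0.4589
Ju-171: 45.89%, Ju-173: 54.11%.

54.11%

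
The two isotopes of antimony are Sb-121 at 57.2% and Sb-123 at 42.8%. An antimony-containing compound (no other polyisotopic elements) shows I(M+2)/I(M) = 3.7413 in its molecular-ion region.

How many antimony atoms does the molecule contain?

The M+2/M ratio from n Sb atoms is n · q/p = n · 0.428/0.572.
n = 3.7413 × 0.572/0.428 = 5.00 ≈ 5

5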